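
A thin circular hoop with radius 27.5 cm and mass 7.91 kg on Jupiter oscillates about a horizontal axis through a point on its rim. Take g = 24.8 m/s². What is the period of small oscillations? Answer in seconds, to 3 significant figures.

I_cm = mr² = 0.5982 kg·m². The pivot is at distance d = 0.275 m from the centre of mass.
By the parallel-axis theorem, I = I_cm + md² = 0.5982 + 0.5982 = 1.196 kg·m².
T = 2π√(I/(mgd)) = 2π√(1.196/(7.91 × 24.8 × 0.275)) = 0.936 s.

0.936 s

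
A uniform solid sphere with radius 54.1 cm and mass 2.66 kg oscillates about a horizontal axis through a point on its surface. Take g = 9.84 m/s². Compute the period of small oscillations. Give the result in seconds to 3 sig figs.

I_cm = (2/5)mr² = 0.3114 kg·m². The pivot is at distance d = 0.541 m from the centre of mass.
By the parallel-axis theorem, I = I_cm + md² = 0.3114 + 0.7785 = 1.090 kg·m².
T = 2π√(I/(mgd)) = 2π√(1.090/(2.66 × 9.84 × 0.541)) = 1.74 s.

1.74 s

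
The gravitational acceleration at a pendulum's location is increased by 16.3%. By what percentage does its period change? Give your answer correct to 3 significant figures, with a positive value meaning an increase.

T ∝ 1/√g, so T'/T = 1/√(1.163) = 0.9273.
Percentage change in T = (0.9273 − 1) × 100% = -7.27%.

-7.27%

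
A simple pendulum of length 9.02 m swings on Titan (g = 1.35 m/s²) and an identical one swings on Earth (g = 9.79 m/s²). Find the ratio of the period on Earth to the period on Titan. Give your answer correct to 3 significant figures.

0.371

T ∝ 1/√g, so T₂/T₁ = √(g₁/g₂) = √(1.35/9.79) = 0.371.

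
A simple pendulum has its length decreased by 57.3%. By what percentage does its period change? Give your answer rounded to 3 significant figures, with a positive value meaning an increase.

T ∝ √L, so T'/T = √(0.4270) = 0.6535.
Percentage change in T = (0.6535 − 1) × 100% = -34.7%.

-34.7%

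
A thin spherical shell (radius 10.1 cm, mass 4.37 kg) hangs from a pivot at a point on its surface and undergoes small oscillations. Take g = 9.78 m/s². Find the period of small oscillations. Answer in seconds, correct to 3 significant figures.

0.824 s

I_cm = (2/3)mr² = 0.02972 kg·m². The pivot is at distance d = 0.101 m from the centre of mass.
By the parallel-axis theorem, I = I_cm + md² = 0.02972 + 0.04458 = 0.07430 kg·m².
T = 2π√(I/(mgd)) = 2π√(0.07430/(4.37 × 9.78 × 0.101)) = 0.824 s.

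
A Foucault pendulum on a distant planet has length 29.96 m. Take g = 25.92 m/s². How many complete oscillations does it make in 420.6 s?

62

T = 2π√(L/g) = 2π√(29.96/25.92) = 6.7551 s.
Number of complete oscillations = ⌊420.6/6.7551⌋ = ⌊62.264⌋ = 62.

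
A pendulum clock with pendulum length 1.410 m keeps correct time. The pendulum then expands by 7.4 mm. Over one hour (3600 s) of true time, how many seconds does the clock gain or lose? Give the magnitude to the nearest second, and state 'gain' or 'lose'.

T ∝ √L, so T'/T = √(1.41740/1.410) = 1.00262.
In 3600 s of true time the clock registers 3600/1.00262 = 3590.6 s, so it loses 9 s.

lose 9 s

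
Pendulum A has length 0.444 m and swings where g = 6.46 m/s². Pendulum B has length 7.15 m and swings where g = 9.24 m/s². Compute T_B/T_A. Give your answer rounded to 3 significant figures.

3.36

T = 2π√(L/g), so T_B/T_A = √((L_B/g_B)/(L_A/g_A)) = √((7.15/9.24)/(0.444/6.46)) = 3.36.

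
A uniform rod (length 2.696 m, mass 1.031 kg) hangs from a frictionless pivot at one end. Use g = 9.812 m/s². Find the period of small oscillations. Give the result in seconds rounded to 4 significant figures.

For a physical pendulum T = 2π√(I/(mgd)), with d = 1.3480 m from pivot to centre of mass.
I_cm = mL²/12 = 1.031 × 2.696²/12 = 0.62448 kg·m²; I = I_cm + md² = 0.62448 + 1.031 × 1.3480² = 2.4979 kg·m².
T = 2π√(2.4979/(1.031 × 9.812 × 1.3480)) = 2.689 s.

2.689 s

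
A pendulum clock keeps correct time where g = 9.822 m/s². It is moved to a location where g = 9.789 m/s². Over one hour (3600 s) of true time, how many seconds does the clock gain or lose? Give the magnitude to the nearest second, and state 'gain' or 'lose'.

The clock's period scales as T ∝ 1/√g, so T'/T = √(9.822/9.789) = 1.00168.
In 3600 s of true time the clock registers 3600/1.00168 = 3593.9 s, so it loses 6 s.

lose 6 s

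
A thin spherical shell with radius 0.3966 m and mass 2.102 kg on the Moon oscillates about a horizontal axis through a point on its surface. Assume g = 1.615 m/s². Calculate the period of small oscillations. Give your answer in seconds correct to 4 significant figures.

4.020 s

I_cm = (2/3)mr² = 0.22042 kg·m². The pivot is at distance d = 0.3966 m from the centre of mass.
By the parallel-axis theorem, I = I_cm + md² = 0.22042 + 0.33063 = 0.55104 kg·m².
T = 2π√(I/(mgd)) = 2π√(0.55104/(2.102 × 1.615 × 0.3966)) = 4.020 s.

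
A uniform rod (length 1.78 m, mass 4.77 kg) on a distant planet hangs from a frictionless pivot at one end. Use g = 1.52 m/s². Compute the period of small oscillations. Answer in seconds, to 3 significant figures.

For a physical pendulum T = 2π√(I/(mgd)), with d = 0.8900 m from pivot to centre of mass.
I_cm = mL²/12 = 4.77 × 1.78²/12 = 1.259 kg·m²; I = I_cm + md² = 1.259 + 4.77 × 0.8900² = 5.038 kg·m².
T = 2π√(5.038/(4.77 × 1.52 × 0.8900)) = 5.55 s.

5.55 s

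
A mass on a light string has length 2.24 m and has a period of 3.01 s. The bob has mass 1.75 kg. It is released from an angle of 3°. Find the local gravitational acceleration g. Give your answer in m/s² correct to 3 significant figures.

From T = 2π√(L/g), g = 4π²L/T² = 4π² × 2.24/3.010² = 9.76 m/s².

9.76 m/s²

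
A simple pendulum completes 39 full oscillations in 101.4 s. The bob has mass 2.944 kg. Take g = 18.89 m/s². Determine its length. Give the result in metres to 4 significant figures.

T = 101.4/39 = 2.6000 s.
From T = 2π√(L/g), L = gT²/(4π²) = 18.89 × 2.6000²/(4π²) = 3.235 m.

3.235 m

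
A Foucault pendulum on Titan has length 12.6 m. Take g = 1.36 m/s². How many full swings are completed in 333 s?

T = 2π√(L/g) = 2π√(12.6/1.36) = 19.12 s.
Number of complete oscillations = ⌊333/19.12⌋ = ⌊17.41⌋ = 17.

17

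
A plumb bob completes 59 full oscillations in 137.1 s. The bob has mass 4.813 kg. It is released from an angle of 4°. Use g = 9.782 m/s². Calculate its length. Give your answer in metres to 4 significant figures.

T = 137.1/59 = 2.3237 s.
From T = 2π√(L/g), L = gT²/(4π²) = 9.782 × 2.3237²/(4π²) = 1.338 m.

1.338 m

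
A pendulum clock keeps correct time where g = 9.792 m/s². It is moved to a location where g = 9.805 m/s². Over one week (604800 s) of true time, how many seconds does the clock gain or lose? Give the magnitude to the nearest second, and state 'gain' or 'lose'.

gain 401 s

The clock's period scales as T ∝ 1/√g, so T'/T = √(9.792/9.805) = 0.999337.
In 604800 s of true time the clock registers 604800/0.999337 = 605201.3 s, so it gains 401 s.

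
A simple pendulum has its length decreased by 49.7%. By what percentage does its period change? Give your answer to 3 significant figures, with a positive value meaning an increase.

T ∝ √L, so T'/T = √(0.5030) = 0.7092.
Percentage change in T = (0.7092 − 1) × 100% = -29.1%.

-29.1%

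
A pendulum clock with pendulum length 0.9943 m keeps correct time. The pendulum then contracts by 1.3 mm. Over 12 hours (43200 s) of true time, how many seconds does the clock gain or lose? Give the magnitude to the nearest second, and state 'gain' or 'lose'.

gain 28 s

T ∝ √L, so T'/T = √(0.99300/0.9943) = 0.999346.
In 43200 s of true time the clock registers 43200/0.999346 = 43228.3 s, so it gains 28 s.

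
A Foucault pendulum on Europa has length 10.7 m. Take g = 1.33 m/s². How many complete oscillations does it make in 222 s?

T = 2π√(L/g) = 2π√(10.7/1.33) = 17.82 s.
Number of complete oscillations = ⌊222/17.82⌋ = ⌊12.46⌋ = 12.

12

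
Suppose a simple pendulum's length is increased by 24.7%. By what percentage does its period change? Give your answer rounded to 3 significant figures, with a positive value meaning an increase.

11.7%

T ∝ √L, so T'/T = √(1.247) = 1.117.
Percentage change in T = (1.117 − 1) × 100% = 11.7%.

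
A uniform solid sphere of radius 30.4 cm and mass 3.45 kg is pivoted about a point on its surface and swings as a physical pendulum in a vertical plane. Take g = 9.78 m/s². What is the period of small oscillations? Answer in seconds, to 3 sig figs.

I_cm = (2/5)mr² = 0.1275 kg·m². The pivot is at distance d = 0.304 m from the centre of mass.
By the parallel-axis theorem, I = I_cm + md² = 0.1275 + 0.3188 = 0.4464 kg·m².
T = 2π√(I/(mgd)) = 2π√(0.4464/(3.45 × 9.78 × 0.304)) = 1.31 s.

1.31 s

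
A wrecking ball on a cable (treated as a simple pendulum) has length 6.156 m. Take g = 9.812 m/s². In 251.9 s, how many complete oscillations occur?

50

T = 2π√(L/g) = 2π√(6.156/9.812) = 4.9768 s.
Number of complete oscillations = ⌊251.9/4.9768⌋ = ⌊50.615⌋ = 50.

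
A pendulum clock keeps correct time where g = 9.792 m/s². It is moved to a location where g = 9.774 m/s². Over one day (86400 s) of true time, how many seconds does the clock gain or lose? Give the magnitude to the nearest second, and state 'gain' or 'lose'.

The clock's period scales as T ∝ 1/√g, so T'/T = √(9.792/9.774) = 1.00092.
In 86400 s of true time the clock registers 86400/1.00092 = 86320.6 s, so it loses 79 s.

lose 79 s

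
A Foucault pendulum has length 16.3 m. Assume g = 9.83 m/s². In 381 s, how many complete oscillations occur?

47

T = 2π√(L/g) = 2π√(16.3/9.83) = 8.091 s.
Number of complete oscillations = ⌊381/8.091⌋ = ⌊47.09⌋ = 47.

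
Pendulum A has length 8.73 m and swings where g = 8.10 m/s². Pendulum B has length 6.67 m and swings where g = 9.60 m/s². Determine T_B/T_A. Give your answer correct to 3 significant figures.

T = 2π√(L/g), so T_B/T_A = √((L_B/g_B)/(L_A/g_A)) = √((6.67/9.60)/(8.73/8.10)) = 0.803.

0.803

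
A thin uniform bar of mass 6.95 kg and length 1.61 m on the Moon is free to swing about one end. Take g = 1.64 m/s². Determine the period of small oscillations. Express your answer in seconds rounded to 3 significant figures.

For a physical pendulum T = 2π√(I/(mgd)), with d = 0.8050 m from pivot to centre of mass.
I_cm = mL²/12 = 6.95 × 1.61²/12 = 1.501 kg·m²; I = I_cm + md² = 1.501 + 6.95 × 0.8050² = 6.005 kg·m².
T = 2π√(6.005/(6.95 × 1.64 × 0.8050)) = 5.08 s.

5.08 s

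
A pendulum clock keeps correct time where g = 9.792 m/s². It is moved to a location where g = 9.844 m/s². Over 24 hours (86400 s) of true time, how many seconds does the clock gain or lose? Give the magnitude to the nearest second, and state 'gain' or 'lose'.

The clock's period scales as T ∝ 1/√g, so T'/T = √(9.792/9.844) = 0.997355.
In 86400 s of true time the clock registers 86400/0.997355 = 86629.1 s, so it gains 229 s.

gain 229 s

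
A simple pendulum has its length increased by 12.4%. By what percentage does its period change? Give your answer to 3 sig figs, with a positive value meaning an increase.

6.02%

T ∝ √L, so T'/T = √(1.124) = 1.060.
Percentage change in T = (1.060 − 1) × 100% = 6.02%.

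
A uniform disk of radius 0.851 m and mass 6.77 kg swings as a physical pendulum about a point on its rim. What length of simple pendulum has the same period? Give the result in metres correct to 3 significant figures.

The equivalent simple-pendulum length is L_eq = I/(md), where I is about the pivot and d = 0.8510 m.
I_cm = ½mR² = 2.451 kg·m², so I = I_cm + md² = 2.451 + 4.903 = 7.354 kg·m².
L_eq = 7.354/(6.77 × 0.8510) = 1.28 m.

1.28 m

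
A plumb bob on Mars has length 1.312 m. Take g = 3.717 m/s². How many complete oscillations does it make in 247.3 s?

T = 2π√(L/g) = 2π√(1.312/3.717) = 3.7329 s.
Number of complete oscillations = ⌊247.3/3.7329⌋ = ⌊66.248⌋ = 66.

66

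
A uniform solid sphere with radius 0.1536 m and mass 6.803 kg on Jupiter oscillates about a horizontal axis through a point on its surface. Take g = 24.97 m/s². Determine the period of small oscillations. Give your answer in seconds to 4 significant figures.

I_cm = (2/5)mr² = 0.064201 kg·m². The pivot is at distance d = 0.1536 m from the centre of mass.
By the parallel-axis theorem, I = I_cm + md² = 0.064201 + 0.16050 = 0.22470 kg·m².
T = 2π√(I/(mgd)) = 2π√(0.22470/(6.803 × 24.97 × 0.1536)) = 0.5831 s.

0.5831 s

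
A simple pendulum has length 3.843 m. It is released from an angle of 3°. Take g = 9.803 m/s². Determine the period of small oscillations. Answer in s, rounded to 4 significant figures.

T = 2π√(L/g) = 2π√(3.843/9.803) = 2π × 0.62612 = 3.934 s.

3.934 s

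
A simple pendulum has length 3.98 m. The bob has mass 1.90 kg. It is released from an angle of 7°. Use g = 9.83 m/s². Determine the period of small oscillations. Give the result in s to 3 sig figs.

T = 2π√(L/g) = 2π√(3.98/9.83) = 2π × 0.6363 = 4.00 s.

4.00 s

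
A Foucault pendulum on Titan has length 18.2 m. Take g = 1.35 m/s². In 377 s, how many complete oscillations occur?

T = 2π√(L/g) = 2π√(18.2/1.35) = 23.07 s.
Number of complete oscillations = ⌊377/23.07⌋ = ⌊16.34⌋ = 16.

16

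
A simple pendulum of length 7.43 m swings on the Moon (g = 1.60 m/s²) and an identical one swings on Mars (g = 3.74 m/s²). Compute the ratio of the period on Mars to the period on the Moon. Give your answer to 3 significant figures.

0.654

T ∝ 1/√g, so T₂/T₁ = √(g₁/g₂) = √(1.60/3.74) = 0.654.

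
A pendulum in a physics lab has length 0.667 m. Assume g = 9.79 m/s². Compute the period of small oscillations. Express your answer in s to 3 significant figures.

1.64 s

T = 2π√(L/g) = 2π√(0.667/9.79) = 2π × 0.2610 = 1.64 s.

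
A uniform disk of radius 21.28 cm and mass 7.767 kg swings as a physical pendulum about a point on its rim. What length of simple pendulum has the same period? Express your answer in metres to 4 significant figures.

0.3192 m

The equivalent simple-pendulum length is L_eq = I/(md), where I is about the pivot and d = 0.21280 m.
I_cm = ½mR² = 0.17586 kg·m², so I = I_cm + md² = 0.17586 + 0.35172 = 0.52758 kg·m².
L_eq = 0.52758/(7.767 × 0.21280) = 0.3192 m.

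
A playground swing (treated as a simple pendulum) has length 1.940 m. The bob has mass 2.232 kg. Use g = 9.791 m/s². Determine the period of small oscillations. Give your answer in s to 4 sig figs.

2.797 s

T = 2π√(L/g) = 2π√(1.940/9.791) = 2π × 0.44513 = 2.797 s.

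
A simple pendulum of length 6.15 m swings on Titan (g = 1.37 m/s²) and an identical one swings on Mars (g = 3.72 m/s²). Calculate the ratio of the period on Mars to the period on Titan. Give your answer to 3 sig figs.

T ∝ 1/√g, so T₂/T₁ = √(g₁/g₂) = √(1.37/3.72) = 0.607.

0.607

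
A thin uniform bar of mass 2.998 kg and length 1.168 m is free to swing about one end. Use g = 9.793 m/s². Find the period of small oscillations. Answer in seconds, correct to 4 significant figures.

1.772 s

For a physical pendulum T = 2π√(I/(mgd)), with d = 0.58400 m from pivot to centre of mass.
I_cm = mL²/12 = 2.998 × 1.168²/12 = 0.34083 kg·m²; I = I_cm + md² = 0.34083 + 2.998 × 0.58400² = 1.3633 kg·m².
T = 2π√(1.3633/(2.998 × 9.793 × 0.58400)) = 1.772 s.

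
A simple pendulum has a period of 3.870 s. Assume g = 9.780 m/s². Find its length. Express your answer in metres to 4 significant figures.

3.710 m

From T = 2π√(L/g), L = gT²/(4π²) = 9.780 × 3.8700²/(4π²) = 3.710 m.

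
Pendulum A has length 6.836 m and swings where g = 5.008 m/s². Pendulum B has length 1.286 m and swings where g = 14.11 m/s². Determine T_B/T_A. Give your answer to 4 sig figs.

0.2584

T = 2π√(L/g), so T_B/T_A = √((L_B/g_B)/(L_A/g_A)) = √((1.286/14.11)/(6.836/5.008)) = 0.2584.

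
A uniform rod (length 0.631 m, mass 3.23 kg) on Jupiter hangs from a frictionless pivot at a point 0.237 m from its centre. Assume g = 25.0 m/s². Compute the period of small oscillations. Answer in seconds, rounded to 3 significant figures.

For a physical pendulum T = 2π√(I/(mgd)), with d = 0.2370 m from pivot to centre of mass.
I_cm = mL²/12 = 3.23 × 0.631²/12 = 0.1072 kg·m²; I = I_cm + md² = 0.1072 + 3.23 × 0.2370² = 0.2886 kg·m².
T = 2π√(0.2886/(3.23 × 25.0 × 0.2370)) = 0.772 s.

0.772 s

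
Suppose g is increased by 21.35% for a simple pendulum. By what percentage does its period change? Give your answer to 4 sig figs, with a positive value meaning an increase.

-9.222%

T ∝ 1/√g, so T'/T = 1/√(1.2135) = 0.90778.
Percentage change in T = (0.90778 − 1) × 100% = -9.222%.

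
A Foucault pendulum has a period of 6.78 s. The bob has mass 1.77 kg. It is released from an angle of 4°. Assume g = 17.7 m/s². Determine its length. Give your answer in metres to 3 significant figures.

20.6 m

From T = 2π√(L/g), L = gT²/(4π²) = 17.7 × 6.780²/(4π²) = 20.6 m.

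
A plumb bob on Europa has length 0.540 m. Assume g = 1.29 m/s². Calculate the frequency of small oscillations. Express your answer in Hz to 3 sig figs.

0.246 Hz

T = 2π√(L/g) = 2π√(0.540/1.29) = 4.065 s, so f = 1/T = 0.246 Hz.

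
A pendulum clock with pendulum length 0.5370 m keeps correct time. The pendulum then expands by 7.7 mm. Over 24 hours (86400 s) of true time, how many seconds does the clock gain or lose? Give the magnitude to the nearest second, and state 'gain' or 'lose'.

T ∝ √L, so T'/T = √(0.54470/0.5370) = 1.00714.
In 86400 s of true time the clock registers 86400/1.00714 = 85787.1 s, so it loses 613 s.

lose 613 s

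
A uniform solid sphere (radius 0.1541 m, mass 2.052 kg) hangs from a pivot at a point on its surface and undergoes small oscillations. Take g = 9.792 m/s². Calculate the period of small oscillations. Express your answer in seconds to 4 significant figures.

I_cm = (2/5)mr² = 0.019491 kg·m². The pivot is at distance d = 0.1541 m from the centre of mass.
By the parallel-axis theorem, I = I_cm + md² = 0.019491 + 0.048728 = 0.068220 kg·m².
T = 2π√(I/(mgd)) = 2π√(0.068220/(2.052 × 9.792 × 0.1541)) = 0.9326 s.

0.9326 s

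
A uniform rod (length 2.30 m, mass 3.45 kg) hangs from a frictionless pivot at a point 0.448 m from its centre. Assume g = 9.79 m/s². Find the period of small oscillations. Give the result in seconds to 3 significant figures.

For a physical pendulum T = 2π√(I/(mgd)), with d = 0.4480 m from pivot to centre of mass.
I_cm = mL²/12 = 3.45 × 2.30²/12 = 1.521 kg·m²; I = I_cm + md² = 1.521 + 3.45 × 0.4480² = 2.213 kg·m².
T = 2π√(2.213/(3.45 × 9.79 × 0.4480)) = 2.40 s.

2.40 s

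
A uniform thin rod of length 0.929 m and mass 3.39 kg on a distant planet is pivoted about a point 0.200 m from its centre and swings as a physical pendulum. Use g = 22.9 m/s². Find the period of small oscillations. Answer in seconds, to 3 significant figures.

0.982 s

For a physical pendulum T = 2π√(I/(mgd)), with d = 0.2000 m from pivot to centre of mass.
I_cm = mL²/12 = 3.39 × 0.929²/12 = 0.2438 kg·m²; I = I_cm + md² = 0.2438 + 3.39 × 0.2000² = 0.3794 kg·m².
T = 2π√(0.3794/(3.39 × 22.9 × 0.2000)) = 0.982 s.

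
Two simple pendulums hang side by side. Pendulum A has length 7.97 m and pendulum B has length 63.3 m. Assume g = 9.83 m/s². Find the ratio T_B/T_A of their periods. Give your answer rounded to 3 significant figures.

2.82

T ∝ √L, so T_B/T_A = √(L_B/L_A) = √(63.3/7.97) = 2.82.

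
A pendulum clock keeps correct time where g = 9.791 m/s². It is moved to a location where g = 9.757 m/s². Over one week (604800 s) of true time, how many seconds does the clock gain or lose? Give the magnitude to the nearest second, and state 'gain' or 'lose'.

lose 1051 s

The clock's period scales as T ∝ 1/√g, so T'/T = √(9.791/9.757) = 1.00174.
In 604800 s of true time the clock registers 604800/1.00174 = 603749.0 s, so it loses 1051 s.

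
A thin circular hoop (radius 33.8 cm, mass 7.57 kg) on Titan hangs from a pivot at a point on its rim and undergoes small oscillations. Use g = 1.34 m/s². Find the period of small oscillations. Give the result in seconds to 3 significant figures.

I_cm = mr² = 0.8648 kg·m². The pivot is at distance d = 0.338 m from the centre of mass.
By the parallel-axis theorem, I = I_cm + md² = 0.8648 + 0.8648 = 1.730 kg·m².
T = 2π√(I/(mgd)) = 2π√(1.730/(7.57 × 1.34 × 0.338)) = 4.46 s.

4.46 s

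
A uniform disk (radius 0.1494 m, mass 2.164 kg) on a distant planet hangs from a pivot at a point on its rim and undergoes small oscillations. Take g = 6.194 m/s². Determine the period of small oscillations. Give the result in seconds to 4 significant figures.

I_cm = ½mr² = 0.024151 kg·m². The pivot is at distance d = 0.1494 m from the centre of mass.
By the parallel-axis theorem, I = I_cm + md² = 0.024151 + 0.048301 = 0.072452 kg·m².
T = 2π√(I/(mgd)) = 2π√(0.072452/(2.164 × 6.194 × 0.1494)) = 1.195 s.

1.195 s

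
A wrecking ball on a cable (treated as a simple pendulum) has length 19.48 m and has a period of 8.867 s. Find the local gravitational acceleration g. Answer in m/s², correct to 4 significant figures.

From T = 2π√(L/g), g = 4π²L/T² = 4π² × 19.48/8.8670² = 9.781 m/s².

9.781 m/s²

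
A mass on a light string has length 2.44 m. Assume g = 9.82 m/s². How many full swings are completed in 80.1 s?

25

T = 2π√(L/g) = 2π√(2.44/9.82) = 3.132 s.
Number of complete oscillations = ⌊80.1/3.132⌋ = ⌊25.57⌋ = 25.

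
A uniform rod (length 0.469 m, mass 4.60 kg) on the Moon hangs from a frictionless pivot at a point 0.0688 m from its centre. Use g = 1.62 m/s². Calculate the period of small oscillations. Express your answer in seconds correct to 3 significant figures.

For a physical pendulum T = 2π√(I/(mgd)), with d = 0.06880 m from pivot to centre of mass.
I_cm = mL²/12 = 4.60 × 0.469²/12 = 0.08432 kg·m²; I = I_cm + md² = 0.08432 + 4.60 × 0.06880² = 0.1061 kg·m².
T = 2π√(0.1061/(4.60 × 1.62 × 0.06880)) = 2.86 s.

2.86 s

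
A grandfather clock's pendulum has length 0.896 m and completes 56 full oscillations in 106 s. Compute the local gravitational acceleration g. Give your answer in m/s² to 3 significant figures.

9.87 m/s²

T = 106/56 = 1.893 s.
From T = 2π√(L/g), g = 4π²L/T² = 4π² × 0.896/1.893² = 9.87 m/s².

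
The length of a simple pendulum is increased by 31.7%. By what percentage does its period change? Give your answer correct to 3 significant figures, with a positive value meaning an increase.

14.8%

T ∝ √L, so T'/T = √(1.317) = 1.148.
Percentage change in T = (1.148 − 1) × 100% = 14.8%.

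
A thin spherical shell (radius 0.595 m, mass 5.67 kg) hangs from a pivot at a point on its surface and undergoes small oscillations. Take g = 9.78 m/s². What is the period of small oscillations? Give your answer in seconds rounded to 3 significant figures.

I_cm = (2/3)mr² = 1.338 kg·m². The pivot is at distance d = 0.595 m from the centre of mass.
By the parallel-axis theorem, I = I_cm + md² = 1.338 + 2.007 = 3.346 kg·m².
T = 2π√(I/(mgd)) = 2π√(3.346/(5.67 × 9.78 × 0.595)) = 2.00 s.

2.00 s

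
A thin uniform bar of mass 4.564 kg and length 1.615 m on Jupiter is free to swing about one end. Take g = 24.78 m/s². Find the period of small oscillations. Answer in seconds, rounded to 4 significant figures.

For a physical pendulum T = 2π√(I/(mgd)), with d = 0.80750 m from pivot to centre of mass.
I_cm = mL²/12 = 4.564 × 1.615²/12 = 0.99199 kg·m²; I = I_cm + md² = 0.99199 + 4.564 × 0.80750² = 3.9680 kg·m².
T = 2π√(3.9680/(4.564 × 24.78 × 0.80750)) = 1.310 s.

1.310 s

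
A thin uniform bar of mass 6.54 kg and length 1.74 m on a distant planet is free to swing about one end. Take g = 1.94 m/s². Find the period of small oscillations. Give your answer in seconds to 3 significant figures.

4.86 s

For a physical pendulum T = 2π√(I/(mgd)), with d = 0.8700 m from pivot to centre of mass.
I_cm = mL²/12 = 6.54 × 1.74²/12 = 1.650 kg·m²; I = I_cm + md² = 1.650 + 6.54 × 0.8700² = 6.600 kg·m².
T = 2π√(6.600/(6.54 × 1.94 × 0.8700)) = 4.86 s.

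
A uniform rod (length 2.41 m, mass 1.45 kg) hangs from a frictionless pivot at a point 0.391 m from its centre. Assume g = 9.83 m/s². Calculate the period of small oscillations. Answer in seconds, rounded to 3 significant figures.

2.56 s

For a physical pendulum T = 2π√(I/(mgd)), with d = 0.3910 m from pivot to centre of mass.
I_cm = mL²/12 = 1.45 × 2.41²/12 = 0.7018 kg·m²; I = I_cm + md² = 0.7018 + 1.45 × 0.3910² = 0.9235 kg·m².
T = 2π√(0.9235/(1.45 × 9.83 × 0.3910)) = 2.56 s.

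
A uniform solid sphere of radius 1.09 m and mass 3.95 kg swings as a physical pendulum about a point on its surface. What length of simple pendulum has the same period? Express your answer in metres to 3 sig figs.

1.53 m

The equivalent simple-pendulum length is L_eq = I/(md), where I is about the pivot and d = 1.090 m.
I_cm = (2/5)mR² = 1.877 kg·m², so I = I_cm + md² = 1.877 + 4.693 = 6.570 kg·m².
L_eq = 6.570/(3.95 × 1.090) = 1.53 m.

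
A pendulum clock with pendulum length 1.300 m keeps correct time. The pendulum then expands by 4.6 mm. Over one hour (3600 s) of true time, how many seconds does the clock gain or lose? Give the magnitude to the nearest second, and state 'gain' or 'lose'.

lose 6 s

T ∝ √L, so T'/T = √(1.30460/1.300) = 1.00177.
In 3600 s of true time the clock registers 3600/1.00177 = 3593.6 s, so it loses 6 s.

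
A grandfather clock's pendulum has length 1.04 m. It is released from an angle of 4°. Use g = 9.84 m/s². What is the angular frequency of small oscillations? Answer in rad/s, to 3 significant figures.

3.08 rad/s

ω = √(g/L) = √(9.84/1.04) = 3.08 rad/s.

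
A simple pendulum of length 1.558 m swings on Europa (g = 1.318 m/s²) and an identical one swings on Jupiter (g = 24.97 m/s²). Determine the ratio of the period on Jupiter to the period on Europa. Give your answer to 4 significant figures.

0.2297

T ∝ 1/√g, so T₂/T₁ = √(g₁/g₂) = √(1.318/24.97) = 0.2297.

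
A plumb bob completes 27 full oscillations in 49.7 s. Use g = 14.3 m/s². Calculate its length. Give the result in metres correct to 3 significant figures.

T = 49.7/27 = 1.841 s.
From T = 2π√(L/g), L = gT²/(4π²) = 14.3 × 1.841²/(4π²) = 1.23 m.

1.23 m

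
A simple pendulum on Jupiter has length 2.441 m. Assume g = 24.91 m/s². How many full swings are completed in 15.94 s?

8

T = 2π√(L/g) = 2π√(2.441/24.91) = 1.9669 s.
Number of complete oscillations = ⌊15.94/1.9669⌋ = ⌊8.1042⌋ = 8.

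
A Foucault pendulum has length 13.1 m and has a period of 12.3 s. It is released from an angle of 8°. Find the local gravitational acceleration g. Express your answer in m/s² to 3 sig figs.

3.42 m/s²

From T = 2π√(L/g), g = 4π²L/T² = 4π² × 13.1/12.30² = 3.42 m/s².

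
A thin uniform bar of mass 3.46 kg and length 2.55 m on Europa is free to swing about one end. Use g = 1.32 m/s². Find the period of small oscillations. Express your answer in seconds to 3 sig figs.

7.13 s

For a physical pendulum T = 2π√(I/(mgd)), with d = 1.275 m from pivot to centre of mass.
I_cm = mL²/12 = 3.46 × 2.55²/12 = 1.875 kg·m²; I = I_cm + md² = 1.875 + 3.46 × 1.275² = 7.500 kg·m².
T = 2π√(7.500/(3.46 × 1.32 × 1.275)) = 7.13 s.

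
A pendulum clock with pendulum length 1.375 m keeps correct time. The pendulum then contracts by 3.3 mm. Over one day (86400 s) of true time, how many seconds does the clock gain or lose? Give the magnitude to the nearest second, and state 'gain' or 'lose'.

T ∝ √L, so T'/T = √(1.37170/1.375) = 0.998799.
In 86400 s of true time the clock registers 86400/0.998799 = 86503.9 s, so it gains 104 s.

gain 104 s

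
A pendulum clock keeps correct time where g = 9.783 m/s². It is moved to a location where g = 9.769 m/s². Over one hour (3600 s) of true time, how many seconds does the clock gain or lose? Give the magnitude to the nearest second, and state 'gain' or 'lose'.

lose 3 s

The clock's period scales as T ∝ 1/√g, so T'/T = √(9.783/9.769) = 1.00072.
In 3600 s of true time the clock registers 3600/1.00072 = 3597.4 s, so it loses 3 s.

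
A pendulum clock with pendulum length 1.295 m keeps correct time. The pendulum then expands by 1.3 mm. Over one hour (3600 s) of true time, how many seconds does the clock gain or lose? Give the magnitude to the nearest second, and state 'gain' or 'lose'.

lose 2 s

T ∝ √L, so T'/T = √(1.29630/1.295) = 1.00050.
In 3600 s of true time the clock registers 3600/1.00050 = 3598.2 s, so it loses 2 s.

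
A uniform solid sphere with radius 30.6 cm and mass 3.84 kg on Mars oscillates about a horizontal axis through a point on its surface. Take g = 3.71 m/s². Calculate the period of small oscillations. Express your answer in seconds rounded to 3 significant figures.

I_cm = (2/5)mr² = 0.1438 kg·m². The pivot is at distance d = 0.306 m from the centre of mass.
By the parallel-axis theorem, I = I_cm + md² = 0.1438 + 0.3596 = 0.5034 kg·m².
T = 2π√(I/(mgd)) = 2π√(0.5034/(3.84 × 3.71 × 0.306)) = 2.14 s.

2.14 s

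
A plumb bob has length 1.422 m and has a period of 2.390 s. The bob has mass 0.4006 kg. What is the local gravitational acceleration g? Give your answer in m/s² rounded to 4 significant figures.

9.828 m/s²

From T = 2π√(L/g), g = 4π²L/T² = 4π² × 1.422/2.3900² = 9.828 m/s².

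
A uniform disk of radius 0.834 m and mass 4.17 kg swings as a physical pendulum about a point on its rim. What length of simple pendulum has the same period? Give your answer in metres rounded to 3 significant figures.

1.25 m

The equivalent simple-pendulum length is L_eq = I/(md), where I is about the pivot and d = 0.8340 m.
I_cm = ½mR² = 1.450 kg·m², so I = I_cm + md² = 1.450 + 2.900 = 4.351 kg·m².
L_eq = 4.351/(4.17 × 0.8340) = 1.25 m.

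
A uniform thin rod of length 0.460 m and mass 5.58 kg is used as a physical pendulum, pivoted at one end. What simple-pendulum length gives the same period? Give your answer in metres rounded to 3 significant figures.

0.307 m

The equivalent simple-pendulum length is L_eq = I/(md), where I is about the pivot and d = 0.2300 m.
I_cm = (1/12)mL² = 0.09839 kg·m², so I = I_cm + md² = 0.09839 + 0.2952 = 0.3936 kg·m².
L_eq = 0.3936/(5.58 × 0.2300) = 0.307 m.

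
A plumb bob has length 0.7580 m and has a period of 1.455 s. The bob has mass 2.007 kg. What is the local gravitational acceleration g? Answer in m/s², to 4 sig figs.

From T = 2π√(L/g), g = 4π²L/T² = 4π² × 0.7580/1.4550² = 14.14 m/s².

14.14 m/s²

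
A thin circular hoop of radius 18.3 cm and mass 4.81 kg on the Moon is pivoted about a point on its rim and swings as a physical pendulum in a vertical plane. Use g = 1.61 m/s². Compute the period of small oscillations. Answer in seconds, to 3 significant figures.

3.00 s

I_cm = mr² = 0.1611 kg·m². The pivot is at distance d = 0.183 m from the centre of mass.
By the parallel-axis theorem, I = I_cm + md² = 0.1611 + 0.1611 = 0.3222 kg·m².
T = 2π√(I/(mgd)) = 2π√(0.3222/(4.81 × 1.61 × 0.183)) = 3.00 s.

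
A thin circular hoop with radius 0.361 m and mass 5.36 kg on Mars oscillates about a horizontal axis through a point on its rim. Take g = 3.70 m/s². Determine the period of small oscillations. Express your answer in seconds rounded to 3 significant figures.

2.78 s

I_cm = mr² = 0.6985 kg·m². The pivot is at distance d = 0.361 m from the centre of mass.
By the parallel-axis theorem, I = I_cm + md² = 0.6985 + 0.6985 = 1.397 kg·m².
T = 2π√(I/(mgd)) = 2π√(1.397/(5.36 × 3.70 × 0.361)) = 2.78 s.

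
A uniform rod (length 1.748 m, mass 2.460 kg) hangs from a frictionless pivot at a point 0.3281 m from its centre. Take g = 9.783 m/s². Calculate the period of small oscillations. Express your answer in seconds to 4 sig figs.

For a physical pendulum T = 2π√(I/(mgd)), with d = 0.32810 m from pivot to centre of mass.
I_cm = mL²/12 = 2.460 × 1.748²/12 = 0.62638 kg·m²; I = I_cm + md² = 0.62638 + 2.460 × 0.32810² = 0.89120 kg·m².
T = 2π√(0.89120/(2.460 × 9.783 × 0.32810)) = 2.111 s.

2.111 s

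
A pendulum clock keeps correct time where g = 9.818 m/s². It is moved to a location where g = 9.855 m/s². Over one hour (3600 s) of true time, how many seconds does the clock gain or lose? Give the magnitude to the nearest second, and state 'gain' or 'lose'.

gain 7 s

The clock's period scales as T ∝ 1/√g, so T'/T = √(9.818/9.855) = 0.998121.
In 3600 s of true time the clock registers 3600/0.998121 = 3606.8 s, so it gains 7 s.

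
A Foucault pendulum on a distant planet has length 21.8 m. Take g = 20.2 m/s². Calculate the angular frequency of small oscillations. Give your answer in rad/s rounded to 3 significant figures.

ω = √(g/L) = √(20.2/21.8) = 0.963 rad/s.

0.963 rad/s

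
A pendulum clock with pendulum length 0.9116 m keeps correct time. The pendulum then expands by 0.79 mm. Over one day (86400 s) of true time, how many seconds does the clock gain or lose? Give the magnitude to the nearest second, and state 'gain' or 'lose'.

T ∝ √L, so T'/T = √(0.91239/0.9116) = 1.00043.
In 86400 s of true time the clock registers 86400/1.00043 = 86362.6 s, so it loses 37 s.

lose 37 s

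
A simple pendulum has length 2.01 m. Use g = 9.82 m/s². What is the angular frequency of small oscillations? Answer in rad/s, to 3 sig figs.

ω = √(g/L) = √(9.82/2.01) = 2.21 rad/s.

2.21 rad/s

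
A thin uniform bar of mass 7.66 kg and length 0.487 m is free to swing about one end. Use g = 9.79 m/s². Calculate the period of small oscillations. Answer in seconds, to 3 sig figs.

For a physical pendulum T = 2π√(I/(mgd)), with d = 0.2435 m from pivot to centre of mass.
I_cm = mL²/12 = 7.66 × 0.487²/12 = 0.1514 kg·m²; I = I_cm + md² = 0.1514 + 7.66 × 0.2435² = 0.6056 kg·m².
T = 2π√(0.6056/(7.66 × 9.79 × 0.2435)) = 1.14 s.

1.14 s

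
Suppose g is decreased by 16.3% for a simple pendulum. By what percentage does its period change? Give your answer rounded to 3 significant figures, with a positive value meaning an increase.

9.30%

T ∝ 1/√g, so T'/T = 1/√(0.8370) = 1.093.
Percentage change in T = (1.093 − 1) × 100% = 9.30%.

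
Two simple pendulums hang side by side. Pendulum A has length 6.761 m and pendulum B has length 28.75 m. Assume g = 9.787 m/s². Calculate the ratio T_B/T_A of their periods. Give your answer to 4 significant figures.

2.062

T ∝ √L, so T_B/T_A = √(L_B/L_A) = √(28.75/6.761) = 2.062.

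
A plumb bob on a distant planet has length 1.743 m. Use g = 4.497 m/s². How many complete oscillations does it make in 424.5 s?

108

T = 2π√(L/g) = 2π√(1.743/4.497) = 3.9117 s.
Number of complete oscillations = ⌊424.5/3.9117⌋ = ⌊108.52⌋ = 108.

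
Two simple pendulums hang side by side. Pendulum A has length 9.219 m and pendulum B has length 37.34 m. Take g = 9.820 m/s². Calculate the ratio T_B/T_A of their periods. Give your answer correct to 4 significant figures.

T ∝ √L, so T_B/T_A = √(L_B/L_A) = √(37.34/9.219) = 2.013.

2.013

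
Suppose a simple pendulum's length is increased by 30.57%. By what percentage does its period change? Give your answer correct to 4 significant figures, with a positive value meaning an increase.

14.27%

T ∝ √L, so T'/T = √(1.3057) = 1.1427.
Percentage change in T = (1.1427 − 1) × 100% = 14.27%.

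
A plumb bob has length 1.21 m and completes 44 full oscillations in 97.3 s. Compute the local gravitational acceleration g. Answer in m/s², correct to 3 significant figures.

9.77 m/s²

T = 97.3/44 = 2.211 s.
From T = 2π√(L/g), g = 4π²L/T² = 4π² × 1.21/2.211² = 9.77 m/s².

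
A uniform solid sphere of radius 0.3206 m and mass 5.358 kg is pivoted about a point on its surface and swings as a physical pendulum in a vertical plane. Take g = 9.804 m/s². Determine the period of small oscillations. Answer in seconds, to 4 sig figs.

1.344 s

I_cm = (2/5)mr² = 0.22029 kg·m². The pivot is at distance d = 0.3206 m from the centre of mass.
By the parallel-axis theorem, I = I_cm + md² = 0.22029 + 0.55072 = 0.77101 kg·m².
T = 2π√(I/(mgd)) = 2π√(0.77101/(5.358 × 9.804 × 0.3206)) = 1.344 s.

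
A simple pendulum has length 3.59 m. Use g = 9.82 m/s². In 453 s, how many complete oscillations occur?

T = 2π√(L/g) = 2π√(3.59/9.82) = 3.799 s.
Number of complete oscillations = ⌊453/3.799⌋ = ⌊119.2⌋ = 119.

119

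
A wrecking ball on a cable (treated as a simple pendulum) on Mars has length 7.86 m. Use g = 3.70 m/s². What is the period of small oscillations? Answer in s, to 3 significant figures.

9.16 s

T = 2π√(L/g) = 2π√(7.86/3.70) = 2π × 1.458 = 9.16 s.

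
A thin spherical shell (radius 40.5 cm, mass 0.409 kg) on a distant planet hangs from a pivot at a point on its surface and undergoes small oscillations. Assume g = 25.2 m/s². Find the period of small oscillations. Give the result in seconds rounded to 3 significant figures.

I_cm = (2/3)mr² = 0.04472 kg·m². The pivot is at distance d = 0.405 m from the centre of mass.
By the parallel-axis theorem, I = I_cm + md² = 0.04472 + 0.06709 = 0.1118 kg·m².
T = 2π√(I/(mgd)) = 2π√(0.1118/(0.409 × 25.2 × 0.405)) = 1.03 s.

1.03 s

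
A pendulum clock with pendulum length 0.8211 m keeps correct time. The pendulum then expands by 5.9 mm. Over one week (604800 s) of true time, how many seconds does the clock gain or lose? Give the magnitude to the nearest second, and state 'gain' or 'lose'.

lose 2161 s

T ∝ √L, so T'/T = √(0.82700/0.8211) = 1.00359.
In 604800 s of true time the clock registers 604800/1.00359 = 602638.8 s, so it loses 2161 s.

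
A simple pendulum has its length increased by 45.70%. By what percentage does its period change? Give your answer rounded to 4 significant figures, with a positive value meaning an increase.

T ∝ √L, so T'/T = √(1.4570) = 1.2071.
Percentage change in T = (1.2071 − 1) × 100% = 20.71%.

20.71%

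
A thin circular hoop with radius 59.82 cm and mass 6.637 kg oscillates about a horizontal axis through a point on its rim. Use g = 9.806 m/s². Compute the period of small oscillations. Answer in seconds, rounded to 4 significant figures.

I_cm = mr² = 2.3750 kg·m². The pivot is at distance d = 0.5982 m from the centre of mass.
By the parallel-axis theorem, I = I_cm + md² = 2.3750 + 2.3750 = 4.7500 kg·m².
T = 2π√(I/(mgd)) = 2π√(4.7500/(6.637 × 9.806 × 0.5982)) = 2.195 s.

2.195 s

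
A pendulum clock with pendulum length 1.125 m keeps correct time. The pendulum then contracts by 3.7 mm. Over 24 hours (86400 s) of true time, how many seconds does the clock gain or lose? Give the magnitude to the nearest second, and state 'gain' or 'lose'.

T ∝ √L, so T'/T = √(1.12130/1.125) = 0.998354.
In 86400 s of true time the clock registers 86400/0.998354 = 86542.4 s, so it gains 142 s.

gain 142 s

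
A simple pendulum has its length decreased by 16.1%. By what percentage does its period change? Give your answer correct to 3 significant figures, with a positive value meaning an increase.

-8.40%

T ∝ √L, so T'/T = √(0.8390) = 0.9160.
Percentage change in T = (0.9160 − 1) × 100% = -8.40%.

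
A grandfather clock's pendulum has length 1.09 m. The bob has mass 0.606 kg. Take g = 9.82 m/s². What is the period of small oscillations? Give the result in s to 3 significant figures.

2.09 s

T = 2π√(L/g) = 2π√(1.09/9.82) = 2π × 0.3332 = 2.09 s.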